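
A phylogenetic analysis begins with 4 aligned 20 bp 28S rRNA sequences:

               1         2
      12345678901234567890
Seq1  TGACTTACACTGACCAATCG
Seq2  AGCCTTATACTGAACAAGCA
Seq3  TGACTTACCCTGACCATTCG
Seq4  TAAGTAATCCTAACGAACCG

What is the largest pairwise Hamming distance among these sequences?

Pairwise Hamming distances:
  Seq1 vs Seq2: 6
  Seq1 vs Seq3: 2
  Seq1 vs Seq4: 8
  Seq2 vs Seq3: 8
  Seq2 vs Seq4: 11
  Seq3 vs Seq4: 8
The largest is 11, between Seq2 and Seq4.

11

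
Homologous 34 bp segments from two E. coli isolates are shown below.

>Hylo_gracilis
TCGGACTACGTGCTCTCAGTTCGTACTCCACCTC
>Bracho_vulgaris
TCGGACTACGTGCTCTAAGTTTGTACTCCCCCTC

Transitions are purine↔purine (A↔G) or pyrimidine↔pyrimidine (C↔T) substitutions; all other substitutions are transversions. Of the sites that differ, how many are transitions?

1

Differing sites — 17:C/A (Tv); 22:C/T (Ti); 30:A/C (Tv).
Of the 3 differences, 1 transition and 2 transversions, so the answer is 1.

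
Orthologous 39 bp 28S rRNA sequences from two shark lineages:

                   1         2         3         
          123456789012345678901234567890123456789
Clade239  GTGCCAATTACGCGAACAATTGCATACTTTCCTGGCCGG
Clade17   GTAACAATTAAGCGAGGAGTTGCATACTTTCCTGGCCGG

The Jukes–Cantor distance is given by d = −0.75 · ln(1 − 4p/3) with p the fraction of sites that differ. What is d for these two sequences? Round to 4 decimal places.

0.1722

Differing sites — 3:G/A; 4:C/A; 11:C/A; 16:A/G; 17:C/G; 19:A/G.
p = 6/39 = 0.153846.
d = −0.75 · ln(1 − (4/3)·0.153846) = −0.75 · ln(0.794872) = −0.75 · (-0.229574) = 0.1722.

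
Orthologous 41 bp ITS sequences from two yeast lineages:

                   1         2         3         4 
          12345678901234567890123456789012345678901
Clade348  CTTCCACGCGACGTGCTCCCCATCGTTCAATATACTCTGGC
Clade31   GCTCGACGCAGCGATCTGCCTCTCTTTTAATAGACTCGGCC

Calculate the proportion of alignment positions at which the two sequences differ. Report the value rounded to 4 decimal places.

Differing sites — 1:C/G; 2:T/C; 5:C/G; 10:G/A; 11:A/G; 14:T/A; 15:G/T; 18:C/G; 21:C/T; 22:A/C; 25:G/T; 28:C/T; 33:T/G; 38:T/G; 40:G/C.
There are 15 differences over 41 sites, so p = 15/41 = 0.3659.

0.3659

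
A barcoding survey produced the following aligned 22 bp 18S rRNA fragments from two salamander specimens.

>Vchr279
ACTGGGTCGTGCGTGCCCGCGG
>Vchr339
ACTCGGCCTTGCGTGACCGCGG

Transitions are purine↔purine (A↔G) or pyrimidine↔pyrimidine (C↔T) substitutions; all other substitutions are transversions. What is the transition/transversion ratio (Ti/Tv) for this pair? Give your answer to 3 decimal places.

The sequences differ at positions 4 (G/C, transversion), 7 (T/C, transition), 9 (G/T, transversion), 16 (C/A, transversion).
Of the 4 differences, 1 transition and 3 transversions, so Ti/Tv = 1/3 = 0.333.

0.333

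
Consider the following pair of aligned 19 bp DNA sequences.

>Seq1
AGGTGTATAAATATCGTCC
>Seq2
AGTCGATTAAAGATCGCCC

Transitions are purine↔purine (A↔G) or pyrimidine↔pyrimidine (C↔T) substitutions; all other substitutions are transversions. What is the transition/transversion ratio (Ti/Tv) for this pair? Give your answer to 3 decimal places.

0.500

The sequences differ at positions 3 (G/T, transversion), 4 (T/C, transition), 6 (T/A, transversion), 7 (A/T, transversion), 12 (T/G, transversion), 17 (T/C, transition).
Of the 6 differences, 2 transitions and 4 transversions, so Ti/Tv = 2/4 = 0.500.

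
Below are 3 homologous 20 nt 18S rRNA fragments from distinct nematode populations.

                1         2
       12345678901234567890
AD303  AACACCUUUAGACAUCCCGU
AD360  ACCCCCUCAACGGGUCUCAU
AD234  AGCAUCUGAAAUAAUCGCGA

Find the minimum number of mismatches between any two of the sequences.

Pairwise Hamming distances:
  AD303 vs AD360: 10
  AD303 vs AD234: 9
  AD360 vs AD234: 11
The smallest is 9, between AD303 and AD234.

9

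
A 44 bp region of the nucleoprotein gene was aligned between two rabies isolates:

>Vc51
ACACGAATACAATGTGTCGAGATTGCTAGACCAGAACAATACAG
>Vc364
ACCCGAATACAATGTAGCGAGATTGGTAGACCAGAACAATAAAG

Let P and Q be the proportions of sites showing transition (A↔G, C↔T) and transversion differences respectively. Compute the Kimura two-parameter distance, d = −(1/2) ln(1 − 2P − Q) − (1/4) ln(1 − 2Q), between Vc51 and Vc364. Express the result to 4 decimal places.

0.1235

Differing sites — 3:A/C (Tv); 16:G/A (Ti); 17:T/G (Tv); 26:C/G (Tv); 42:C/A (Tv).
Of the 5 differences, 1 transition and 4 transversions over 44 sites: P = 1/44 = 0.022727, Q = 4/44 = 0.090909.
d = −0.5·ln(0.863637) − 0.25·ln(0.818182) = −0.5·(-0.146603) − 0.25·(-0.200670) = 0.1235.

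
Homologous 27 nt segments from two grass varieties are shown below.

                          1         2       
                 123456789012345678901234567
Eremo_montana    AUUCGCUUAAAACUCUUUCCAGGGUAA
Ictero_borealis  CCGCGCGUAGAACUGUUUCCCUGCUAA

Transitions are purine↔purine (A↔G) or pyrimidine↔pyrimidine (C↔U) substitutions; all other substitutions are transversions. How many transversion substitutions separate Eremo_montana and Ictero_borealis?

Differing sites — 1:A/C (Tv); 2:U/C (Ti); 3:U/G (Tv); 7:U/G (Tv); 10:A/G (Ti); 15:C/G (Tv); 21:A/C (Tv); 22:G/U (Tv); 24:G/C (Tv).
Of the 9 differences, 2 transitions and 7 transversions, so the answer is 7.

7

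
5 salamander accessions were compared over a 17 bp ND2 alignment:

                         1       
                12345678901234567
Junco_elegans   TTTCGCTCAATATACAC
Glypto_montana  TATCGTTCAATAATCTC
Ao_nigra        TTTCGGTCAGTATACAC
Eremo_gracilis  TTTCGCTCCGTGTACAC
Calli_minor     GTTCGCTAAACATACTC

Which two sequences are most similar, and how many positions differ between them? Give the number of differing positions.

Pairwise Hamming distances:
  Junco_elegans vs Glypto_montana: 5
  Junco_elegans vs Ao_nigra: 2
  Junco_elegans vs Eremo_gracilis: 3
  Junco_elegans vs Calli_minor: 4
  Glypto_montana vs Ao_nigra: 6
  Glypto_montana vs Eremo_gracilis: 8
  Glypto_montana vs Calli_minor: 7
  Ao_nigra vs Eremo_gracilis: 3
  Ao_nigra vs Calli_minor: 6
  Eremo_gracilis vs Calli_minor: 7
The smallest is 2, between Junco_elegans and Ao_nigra.

2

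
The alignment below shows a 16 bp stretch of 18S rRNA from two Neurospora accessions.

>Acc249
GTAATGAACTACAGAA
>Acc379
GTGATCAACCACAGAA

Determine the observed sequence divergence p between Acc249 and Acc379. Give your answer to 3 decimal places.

Mismatches occur at site 3 (A/G), site 6 (G/C), site 10 (T/C).
There are 3 differences over 16 sites, so p = 3/16 = 0.188.

0.188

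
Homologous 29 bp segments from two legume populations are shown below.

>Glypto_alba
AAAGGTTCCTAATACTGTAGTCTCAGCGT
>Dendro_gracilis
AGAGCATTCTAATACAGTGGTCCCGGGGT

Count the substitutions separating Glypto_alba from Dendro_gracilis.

Mismatches occur at site 2 (A/G), site 5 (G/C), site 6 (T/A), site 8 (C/T), site 16 (T/A), site 19 (A/G), site 23 (T/C), site 25 (A/G), site 27 (C/G).
That gives 9 mismatches out of 29 aligned sites, so the Hamming distance is 9.

9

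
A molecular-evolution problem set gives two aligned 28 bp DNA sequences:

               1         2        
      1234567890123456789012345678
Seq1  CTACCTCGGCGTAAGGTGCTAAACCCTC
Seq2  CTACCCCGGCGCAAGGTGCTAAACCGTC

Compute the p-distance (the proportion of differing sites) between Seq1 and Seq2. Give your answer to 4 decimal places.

Differing sites — 6:T/C; 12:T/C; 26:C/G.
There are 3 differences over 28 sites, so p = 3/28 = 0.1071.

0.1071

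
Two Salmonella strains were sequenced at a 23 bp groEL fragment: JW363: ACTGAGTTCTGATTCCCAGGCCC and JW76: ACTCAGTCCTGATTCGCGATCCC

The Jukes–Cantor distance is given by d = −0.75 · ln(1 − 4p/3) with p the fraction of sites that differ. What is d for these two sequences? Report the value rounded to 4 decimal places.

0.3206

Differing sites — 4:G/C; 8:T/C; 16:C/G; 18:A/G; 19:G/A; 20:G/T.
p = 6/23 = 0.260870.
d = −0.75 · ln(1 − (4/3)·0.260870) = −0.75 · ln(0.652173) = −0.75 · (-0.427445) = 0.3206.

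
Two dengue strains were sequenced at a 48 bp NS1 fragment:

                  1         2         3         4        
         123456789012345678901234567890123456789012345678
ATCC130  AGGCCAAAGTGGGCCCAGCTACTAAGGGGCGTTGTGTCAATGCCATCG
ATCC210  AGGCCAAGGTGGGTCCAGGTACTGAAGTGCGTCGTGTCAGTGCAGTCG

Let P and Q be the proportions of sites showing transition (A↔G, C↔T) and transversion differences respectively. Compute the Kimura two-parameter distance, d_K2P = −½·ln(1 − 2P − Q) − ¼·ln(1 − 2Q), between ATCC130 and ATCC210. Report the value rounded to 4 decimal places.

0.2520

Mismatches occur at site 8 (A/G, transition), site 14 (C/T, transition), site 19 (C/G, transversion), site 24 (A/G, transition), site 26 (G/A, transition), site 28 (G/T, transversion), site 33 (T/C, transition), site 40 (A/G, transition), site 44 (C/A, transversion), site 45 (A/G, transition).
Of the 10 differences, 7 transitions and 3 transversions over 48 sites: P = 7/48 = 0.145833, Q = 3/48 = 0.062500.
d = −0.5·ln(0.645834) − 0.25·ln(0.875000) = −0.5·(-0.437213) − 0.25·(-0.133531) = 0.2520.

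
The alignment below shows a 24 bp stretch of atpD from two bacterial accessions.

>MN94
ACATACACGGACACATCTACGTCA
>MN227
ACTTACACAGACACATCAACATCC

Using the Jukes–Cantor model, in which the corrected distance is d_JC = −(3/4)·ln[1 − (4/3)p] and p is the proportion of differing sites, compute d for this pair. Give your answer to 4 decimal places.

The sequences differ at positions 3 (A/T), 9 (G/A), 18 (T/A), 21 (G/A), 24 (A/C).
p = 5/24 = 0.208333.
d = −0.75 · ln(1 − (4/3)·0.208333) = −0.75 · ln(0.722223) = −0.75 · (-0.325421) = 0.2441.

0.2441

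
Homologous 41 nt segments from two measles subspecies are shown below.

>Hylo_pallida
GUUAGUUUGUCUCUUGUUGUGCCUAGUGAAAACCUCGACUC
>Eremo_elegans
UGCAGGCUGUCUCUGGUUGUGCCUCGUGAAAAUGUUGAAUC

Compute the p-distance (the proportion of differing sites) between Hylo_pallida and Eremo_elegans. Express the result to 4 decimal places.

Differing sites — 1:G/U; 2:U/G; 3:U/C; 6:U/G; 7:U/C; 15:U/G; 25:A/C; 33:C/U; 34:C/G; 36:C/U; 39:C/A.
There are 11 differences over 41 sites, so p = 11/41 = 0.2683.

0.2683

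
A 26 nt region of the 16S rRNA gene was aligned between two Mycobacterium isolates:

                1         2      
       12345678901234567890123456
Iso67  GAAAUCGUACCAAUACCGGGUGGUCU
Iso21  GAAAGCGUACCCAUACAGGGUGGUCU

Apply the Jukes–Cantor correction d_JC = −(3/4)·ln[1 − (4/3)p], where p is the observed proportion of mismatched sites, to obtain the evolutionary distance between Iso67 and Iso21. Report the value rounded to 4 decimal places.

0.1253

Differing sites — 5:U/G; 12:A/C; 17:C/A.
p = 3/26 = 0.115385.
d = −0.75 · ln(1 − (4/3)·0.115385) = −0.75 · ln(0.846153) = −0.75 · (-0.167055) = 0.1253.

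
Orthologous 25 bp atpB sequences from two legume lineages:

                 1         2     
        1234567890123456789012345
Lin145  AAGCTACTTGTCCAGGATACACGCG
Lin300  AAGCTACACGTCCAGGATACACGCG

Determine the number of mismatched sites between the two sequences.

Differing sites — 8:T/A; 9:T/C.
That gives 2 mismatches out of 25 aligned sites, so the Hamming distance is 2.

2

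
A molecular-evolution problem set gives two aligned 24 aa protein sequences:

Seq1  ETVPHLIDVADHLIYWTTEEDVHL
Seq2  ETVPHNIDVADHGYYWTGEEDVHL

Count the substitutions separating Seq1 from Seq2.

4

The sequences differ at positions 6 (L/N), 13 (L/G), 14 (I/Y), 18 (T/G).
That gives 4 mismatches out of 24 aligned sites, so the Hamming distance is 4.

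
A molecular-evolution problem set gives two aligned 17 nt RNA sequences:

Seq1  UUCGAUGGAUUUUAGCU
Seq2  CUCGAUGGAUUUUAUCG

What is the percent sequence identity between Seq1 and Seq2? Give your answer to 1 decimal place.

82.4%

The sequences differ at positions 1 (U/C), 15 (G/U), 17 (U/G).
14 of the 17 sites match, so the percent identity is 14/17 × 100 = 82.4%.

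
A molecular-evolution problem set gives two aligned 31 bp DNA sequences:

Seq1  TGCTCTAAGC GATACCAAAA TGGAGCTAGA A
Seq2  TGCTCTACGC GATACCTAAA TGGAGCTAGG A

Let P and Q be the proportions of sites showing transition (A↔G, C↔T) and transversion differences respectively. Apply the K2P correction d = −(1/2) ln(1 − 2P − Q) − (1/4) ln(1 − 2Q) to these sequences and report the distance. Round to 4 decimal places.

0.1036

Differing sites — 8:A/C (Tv); 17:A/T (Tv); 30:A/G (Ti).
Of the 3 differences, 1 transition and 2 transversions over 31 sites: P = 1/31 = 0.032258, Q = 2/31 = 0.064516.
d = −0.5·ln(0.870968) − 0.25·ln(0.870968) = −0.5·(-0.138150) − 0.25·(-0.138150) = 0.1036.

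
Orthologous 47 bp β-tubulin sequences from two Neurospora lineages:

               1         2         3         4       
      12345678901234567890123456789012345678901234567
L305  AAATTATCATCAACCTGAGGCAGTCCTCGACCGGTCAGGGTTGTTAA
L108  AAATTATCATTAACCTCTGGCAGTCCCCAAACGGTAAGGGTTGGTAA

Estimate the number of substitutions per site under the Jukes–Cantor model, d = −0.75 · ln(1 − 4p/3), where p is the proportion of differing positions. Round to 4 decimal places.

Mismatches occur at site 11 (C→T), site 17 (G→C), site 18 (A→T), site 27 (T→C), site 29 (G→A), site 31 (C→A), site 36 (C→A), site 44 (T→G).
p = 8/47 = 0.170213.
d = −0.75 · ln(1 − (4/3)·0.170213) = −0.75 · ln(0.773049) = −0.75 · (-0.257413) = 0.1931.

0.1931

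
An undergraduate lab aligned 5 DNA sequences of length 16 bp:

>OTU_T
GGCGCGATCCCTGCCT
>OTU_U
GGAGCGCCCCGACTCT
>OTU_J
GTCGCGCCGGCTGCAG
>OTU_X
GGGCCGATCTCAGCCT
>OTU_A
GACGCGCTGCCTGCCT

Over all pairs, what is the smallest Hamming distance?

3

Pairwise Hamming distances:
  OTU_T vs OTU_U: 7
  OTU_T vs OTU_J: 7
  OTU_T vs OTU_X: 4
  OTU_T vs OTU_A: 3
  OTU_U vs OTU_J: 10
  OTU_U vs OTU_X: 8
  OTU_U vs OTU_A: 8
  OTU_J vs OTU_X: 10
  OTU_J vs OTU_A: 5
  OTU_X vs OTU_A: 7
The smallest is 3, between OTU_T and OTU_A.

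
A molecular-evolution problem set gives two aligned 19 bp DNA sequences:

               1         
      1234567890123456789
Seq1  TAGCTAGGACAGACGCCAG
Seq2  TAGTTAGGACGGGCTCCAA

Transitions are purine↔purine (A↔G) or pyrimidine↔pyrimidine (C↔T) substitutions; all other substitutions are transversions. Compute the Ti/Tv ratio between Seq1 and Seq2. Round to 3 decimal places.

Mismatches occur at site 4 (C→T, transition), site 11 (A→G, transition), site 13 (A→G, transition), site 15 (G→T, transversion), site 19 (G→A, transition).
Of the 5 differences, 4 transitions and 1 transversion, so Ti/Tv = 4/1 = 4.000.

4.000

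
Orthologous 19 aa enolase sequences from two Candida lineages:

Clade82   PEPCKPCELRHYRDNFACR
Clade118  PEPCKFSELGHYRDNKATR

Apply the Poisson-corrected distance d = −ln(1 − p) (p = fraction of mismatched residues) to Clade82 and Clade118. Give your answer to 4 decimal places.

0.3054

Differing sites — 6:P/F; 7:C/S; 10:R/G; 16:F/K; 18:C/T.
p = 5/19 = 0.263158.
d = −ln(1 − 0.263158) = −ln(0.736842) = 0.3054.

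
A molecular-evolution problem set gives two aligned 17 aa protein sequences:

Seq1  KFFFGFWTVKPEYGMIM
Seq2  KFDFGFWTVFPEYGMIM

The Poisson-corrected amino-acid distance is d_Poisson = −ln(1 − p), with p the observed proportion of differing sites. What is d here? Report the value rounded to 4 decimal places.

0.1252

Mismatches occur at site 3 (F↔D), site 10 (K↔F).
p = 2/17 = 0.117647.
d = −ln(1 − 0.117647) = −ln(0.882353) = 0.1252.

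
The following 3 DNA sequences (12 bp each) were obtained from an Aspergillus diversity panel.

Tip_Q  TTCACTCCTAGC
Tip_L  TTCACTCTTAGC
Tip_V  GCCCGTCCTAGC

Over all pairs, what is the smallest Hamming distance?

1

Pairwise Hamming distances:
  Tip_Q vs Tip_L: 1
  Tip_Q vs Tip_V: 4
  Tip_L vs Tip_V: 5
The smallest is 1, between Tip_Q and Tip_L.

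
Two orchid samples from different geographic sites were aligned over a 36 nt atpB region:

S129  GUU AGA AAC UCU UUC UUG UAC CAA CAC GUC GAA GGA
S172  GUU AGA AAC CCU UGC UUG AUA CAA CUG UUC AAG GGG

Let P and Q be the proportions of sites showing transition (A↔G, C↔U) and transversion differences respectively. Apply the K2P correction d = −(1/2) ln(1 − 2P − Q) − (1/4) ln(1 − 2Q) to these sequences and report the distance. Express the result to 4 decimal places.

0.3926

The sequences differ at positions 10 (U/C, transition), 14 (U/G, transversion), 19 (U/A, transversion), 20 (A/U, transversion), 21 (C/A, transversion), 26 (A/U, transversion), 27 (C/G, transversion), 28 (G/U, transversion), 31 (G/A, transition), 33 (A/G, transition), 36 (A/G, transition).
Of the 11 differences, 4 transitions and 7 transversions over 36 sites: P = 4/36 = 0.111111, Q = 7/36 = 0.194444.
d = −0.5·ln(0.583334) − 0.25·ln(0.611112) = −0.5·(-0.538995) − 0.25·(-0.492475) = 0.3926.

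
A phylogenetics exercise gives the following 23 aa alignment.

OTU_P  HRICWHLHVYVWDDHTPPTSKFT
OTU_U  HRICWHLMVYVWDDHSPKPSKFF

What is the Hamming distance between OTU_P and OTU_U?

The sequences differ at positions 8 (H/M), 16 (T/S), 18 (P/K), 19 (T/P), 23 (T/F).
That gives 5 mismatches out of 23 aligned sites, so the Hamming distance is 5.

5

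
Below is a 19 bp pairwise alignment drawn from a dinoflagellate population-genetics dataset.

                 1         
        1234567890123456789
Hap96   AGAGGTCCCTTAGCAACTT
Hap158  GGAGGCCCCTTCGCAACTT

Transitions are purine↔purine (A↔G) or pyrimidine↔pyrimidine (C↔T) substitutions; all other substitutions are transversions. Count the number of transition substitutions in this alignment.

Mismatches occur at site 1 (A/G, transition), site 6 (T/C, transition), site 12 (A/C, transversion).
Of the 3 differences, 2 transitions and 1 transversion, so the answer is 2.

2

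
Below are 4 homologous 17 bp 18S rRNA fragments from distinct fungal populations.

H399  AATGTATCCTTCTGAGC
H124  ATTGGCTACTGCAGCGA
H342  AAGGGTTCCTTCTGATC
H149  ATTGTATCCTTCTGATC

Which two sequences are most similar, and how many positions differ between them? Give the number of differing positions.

Pairwise Hamming distances:
  H399 vs H124: 8
  H399 vs H342: 4
  H399 vs H149: 2
  H124 vs H342: 9
  H124 vs H149: 8
  H342 vs H149: 4
The smallest is 2, between H399 and H149.

2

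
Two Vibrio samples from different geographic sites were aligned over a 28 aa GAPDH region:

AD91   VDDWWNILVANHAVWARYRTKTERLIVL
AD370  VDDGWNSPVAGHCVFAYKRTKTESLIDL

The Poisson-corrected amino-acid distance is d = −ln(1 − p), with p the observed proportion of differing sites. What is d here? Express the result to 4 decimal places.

0.4418

Mismatches occur at site 4 (W→G), site 7 (I→S), site 8 (L→P), site 11 (N→G), site 13 (A→C), site 15 (W→F), site 17 (R→Y), site 18 (Y→K), site 24 (R→S), site 27 (V→D).
p = 10/28 = 0.357143.
d = −ln(1 − 0.357143) = −ln(0.642857) = 0.4418.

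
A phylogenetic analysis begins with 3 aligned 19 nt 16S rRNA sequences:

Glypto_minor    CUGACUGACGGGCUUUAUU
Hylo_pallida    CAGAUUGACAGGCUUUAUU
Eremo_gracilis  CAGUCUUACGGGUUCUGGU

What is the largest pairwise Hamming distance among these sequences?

8

Pairwise Hamming distances:
  Glypto_minor vs Hylo_pallida: 3
  Glypto_minor vs Eremo_gracilis: 7
  Hylo_pallida vs Eremo_gracilis: 8
The largest is 8, between Hylo_pallida and Eremo_gracilis.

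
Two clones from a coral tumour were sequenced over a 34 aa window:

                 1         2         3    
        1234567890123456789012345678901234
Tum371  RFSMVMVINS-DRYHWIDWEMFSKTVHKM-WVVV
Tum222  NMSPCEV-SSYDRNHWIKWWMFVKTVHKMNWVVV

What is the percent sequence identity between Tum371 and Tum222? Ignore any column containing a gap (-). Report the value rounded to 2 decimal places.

Excluding the 3 gap columns leaves 31 comparable sites.
Mismatches occur at site 1 (R→N), site 2 (F→M), site 4 (M→P), site 5 (V→C), site 6 (M→E), site 9 (N→S), site 14 (Y→N), site 18 (D→K), site 20 (E→W), site 23 (S→V).
21 of the 31 comparable sites match, so the percent identity is 21/31 × 100 = 67.74%.

67.74%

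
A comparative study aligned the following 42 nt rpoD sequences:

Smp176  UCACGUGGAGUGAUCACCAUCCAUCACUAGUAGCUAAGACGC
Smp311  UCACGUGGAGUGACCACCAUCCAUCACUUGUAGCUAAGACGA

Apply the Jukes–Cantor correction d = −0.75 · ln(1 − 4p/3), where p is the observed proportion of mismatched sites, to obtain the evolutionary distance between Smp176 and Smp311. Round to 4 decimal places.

The sequences differ at positions 14 (U/C), 29 (A/U), 42 (C/A).
p = 3/42 = 0.071429.
d = −0.75 · ln(1 − (4/3)·0.071429) = −0.75 · ln(0.904761) = −0.75 · (-0.100084) = 0.0751.

0.0751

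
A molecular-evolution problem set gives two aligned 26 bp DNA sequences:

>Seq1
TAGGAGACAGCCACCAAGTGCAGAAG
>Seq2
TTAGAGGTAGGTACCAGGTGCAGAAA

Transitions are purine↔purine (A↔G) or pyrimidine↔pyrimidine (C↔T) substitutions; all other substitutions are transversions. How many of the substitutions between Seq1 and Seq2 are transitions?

6

The sequences differ at positions 2 (A/T, transversion), 3 (G/A, transition), 7 (A/G, transition), 8 (C/T, transition), 11 (C/G, transversion), 12 (C/T, transition), 17 (A/G, transition), 26 (G/A, transition).
Of the 8 differences, 6 transitions and 2 transversions, so the answer is 6.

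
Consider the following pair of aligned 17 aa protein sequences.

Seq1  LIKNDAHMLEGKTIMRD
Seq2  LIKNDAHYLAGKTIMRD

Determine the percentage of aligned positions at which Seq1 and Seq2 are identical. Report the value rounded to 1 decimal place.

The sequences differ at positions 8 (M/Y), 10 (E/A).
15 of the 17 sites match, so the percent identity is 15/17 × 100 = 88.2%.

88.2%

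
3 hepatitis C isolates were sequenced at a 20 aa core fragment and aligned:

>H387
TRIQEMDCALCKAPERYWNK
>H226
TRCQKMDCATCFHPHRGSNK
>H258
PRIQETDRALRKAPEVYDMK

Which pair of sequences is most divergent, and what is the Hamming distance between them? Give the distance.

Pairwise Hamming distances:
  H387 vs H226: 8
  H387 vs H258: 7
  H226 vs H258: 14
The largest is 14, between H226 and H258.

14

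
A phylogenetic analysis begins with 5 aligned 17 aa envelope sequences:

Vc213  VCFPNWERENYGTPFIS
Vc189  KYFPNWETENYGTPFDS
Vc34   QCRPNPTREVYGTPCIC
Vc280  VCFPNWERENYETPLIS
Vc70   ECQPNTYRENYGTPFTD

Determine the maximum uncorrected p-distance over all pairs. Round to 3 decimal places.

Pairwise Hamming distances:
  Vc213 vs Vc189: 4
  Vc213 vs Vc34: 7
  Vc213 vs Vc280: 2
  Vc213 vs Vc70: 6
  Vc189 vs Vc34: 10
  Vc189 vs Vc280: 6
  Vc189 vs Vc70: 8
  Vc34 vs Vc280: 8
  Vc34 vs Vc70: 8
  Vc280 vs Vc70: 8
The largest is 10 mismatches, between Vc189 and Vc34; p = 10/17 = 0.588.

0.588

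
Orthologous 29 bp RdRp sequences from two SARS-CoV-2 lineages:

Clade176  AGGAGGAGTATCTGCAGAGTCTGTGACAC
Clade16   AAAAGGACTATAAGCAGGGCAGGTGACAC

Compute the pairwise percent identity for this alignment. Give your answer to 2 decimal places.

The sequences differ at positions 2 (G/A), 3 (G/A), 8 (G/C), 12 (C/A), 13 (T/A), 18 (A/G), 20 (T/C), 21 (C/A), 22 (T/G).
20 of the 29 sites match, so the percent identity is 20/29 × 100 = 68.97%.

68.97%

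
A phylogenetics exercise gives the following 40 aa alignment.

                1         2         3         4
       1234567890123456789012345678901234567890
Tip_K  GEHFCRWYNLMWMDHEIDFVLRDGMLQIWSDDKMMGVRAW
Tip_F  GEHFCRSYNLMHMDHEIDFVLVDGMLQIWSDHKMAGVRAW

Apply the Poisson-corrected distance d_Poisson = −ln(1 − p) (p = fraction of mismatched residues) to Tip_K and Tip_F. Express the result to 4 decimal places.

0.1335

The sequences differ at positions 7 (W/S), 12 (W/H), 22 (R/V), 32 (D/H), 35 (M/A).
p = 5/40 = 0.125000.
d = −ln(1 − 0.125000) = −ln(0.875000) = 0.1335.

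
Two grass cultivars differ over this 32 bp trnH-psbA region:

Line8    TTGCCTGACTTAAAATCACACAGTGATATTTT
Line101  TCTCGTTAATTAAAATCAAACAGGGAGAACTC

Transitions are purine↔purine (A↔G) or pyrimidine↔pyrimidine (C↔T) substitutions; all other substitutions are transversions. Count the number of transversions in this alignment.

8

The sequences differ at positions 2 (T/C, transition), 3 (G/T, transversion), 5 (C/G, transversion), 7 (G/T, transversion), 9 (C/A, transversion), 19 (C/A, transversion), 24 (T/G, transversion), 27 (T/G, transversion), 29 (T/A, transversion), 30 (T/C, transition), 32 (T/C, transition).
Of the 11 differences, 3 transitions and 8 transversions, so the answer is 8.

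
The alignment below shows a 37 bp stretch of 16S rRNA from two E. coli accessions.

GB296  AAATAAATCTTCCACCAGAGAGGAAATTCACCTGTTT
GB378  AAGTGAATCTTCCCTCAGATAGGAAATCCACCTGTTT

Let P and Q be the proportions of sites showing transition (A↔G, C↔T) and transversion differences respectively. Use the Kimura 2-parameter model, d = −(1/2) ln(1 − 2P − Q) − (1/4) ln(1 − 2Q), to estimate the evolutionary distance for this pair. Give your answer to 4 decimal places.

0.1861

Differing sites — 3:A/G (Ti); 5:A/G (Ti); 14:A/C (Tv); 15:C/T (Ti); 20:G/T (Tv); 28:T/C (Ti).
Of the 6 differences, 4 transitions and 2 transversions over 37 sites: P = 4/37 = 0.108108, Q = 2/37 = 0.054054.
d = −0.5·ln(0.729730) − 0.25·ln(0.891892) = −0.5·(-0.315081) − 0.25·(-0.114410) = 0.1861.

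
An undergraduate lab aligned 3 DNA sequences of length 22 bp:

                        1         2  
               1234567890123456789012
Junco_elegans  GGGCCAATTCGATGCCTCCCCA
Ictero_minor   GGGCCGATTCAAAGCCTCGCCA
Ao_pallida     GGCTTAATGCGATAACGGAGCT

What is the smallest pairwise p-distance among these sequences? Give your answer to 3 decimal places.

Pairwise Hamming distances:
  Junco_elegans vs Ictero_minor: 4
  Junco_elegans vs Ao_pallida: 11
  Ictero_minor vs Ao_pallida: 14
The smallest is 4 mismatches, between Junco_elegans and Ictero_minor; p = 4/22 = 0.182.

0.182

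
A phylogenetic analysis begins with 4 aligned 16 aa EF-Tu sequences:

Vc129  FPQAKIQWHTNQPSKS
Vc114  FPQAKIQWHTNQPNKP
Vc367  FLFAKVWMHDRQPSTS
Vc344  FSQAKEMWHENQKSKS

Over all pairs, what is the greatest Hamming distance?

10

Pairwise Hamming distances:
  Vc129 vs Vc114: 2
  Vc129 vs Vc367: 8
  Vc129 vs Vc344: 5
  Vc114 vs Vc367: 10
  Vc114 vs Vc344: 7
  Vc367 vs Vc344: 9
The largest is 10, between Vc114 and Vc367.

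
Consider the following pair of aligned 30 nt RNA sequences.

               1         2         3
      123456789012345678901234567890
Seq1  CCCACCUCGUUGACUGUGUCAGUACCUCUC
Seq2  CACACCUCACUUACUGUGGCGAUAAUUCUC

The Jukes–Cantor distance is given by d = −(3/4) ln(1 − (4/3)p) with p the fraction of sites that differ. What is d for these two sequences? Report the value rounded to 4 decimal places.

0.3831

Differing sites — 2:C/A; 9:G/A; 10:U/C; 12:G/U; 19:U/G; 21:A/G; 22:G/A; 25:C/A; 26:C/U.
p = 9/30 = 0.300000.
d = −0.75 · ln(1 − (4/3)·0.300000) = −0.75 · ln(0.600000) = −0.75 · (-0.510826) = 0.3831.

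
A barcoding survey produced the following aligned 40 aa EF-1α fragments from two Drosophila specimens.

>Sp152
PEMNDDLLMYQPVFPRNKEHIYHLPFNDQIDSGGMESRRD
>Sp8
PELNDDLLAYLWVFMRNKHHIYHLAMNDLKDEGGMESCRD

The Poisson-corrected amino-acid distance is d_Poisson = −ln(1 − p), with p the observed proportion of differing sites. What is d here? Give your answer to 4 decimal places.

0.3567

Mismatches occur at site 3 (M→L), site 9 (M→A), site 11 (Q→L), site 12 (P→W), site 15 (P→M), site 19 (E→H), site 25 (P→A), site 26 (F→M), site 29 (Q→L), site 30 (I→K), site 32 (S→E), site 38 (R→C).
p = 12/40 = 0.300000.
d = −ln(1 − 0.300000) = −ln(0.700000) = 0.3567.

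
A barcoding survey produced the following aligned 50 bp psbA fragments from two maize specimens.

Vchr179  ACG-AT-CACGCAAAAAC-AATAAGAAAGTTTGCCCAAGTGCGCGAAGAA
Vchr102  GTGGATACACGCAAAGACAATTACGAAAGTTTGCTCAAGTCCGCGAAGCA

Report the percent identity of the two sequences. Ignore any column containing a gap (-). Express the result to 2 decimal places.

82.98%

Excluding the 3 gap columns leaves 47 comparable sites.
Mismatches occur at site 1 (A↔G), site 2 (C↔T), site 16 (A↔G), site 21 (A↔T), site 24 (A↔C), site 35 (C↔T), site 41 (G↔C), site 49 (A↔C).
39 of the 47 comparable sites match, so the percent identity is 39/47 × 100 = 82.98%.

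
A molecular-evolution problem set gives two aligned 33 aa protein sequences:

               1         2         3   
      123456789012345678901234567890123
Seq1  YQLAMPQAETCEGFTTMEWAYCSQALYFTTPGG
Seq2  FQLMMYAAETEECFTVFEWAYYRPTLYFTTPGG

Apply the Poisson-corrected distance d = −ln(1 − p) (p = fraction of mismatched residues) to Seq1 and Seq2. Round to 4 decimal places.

The sequences differ at positions 1 (Y/F), 4 (A/M), 6 (P/Y), 7 (Q/A), 11 (C/E), 13 (G/C), 16 (T/V), 17 (M/F), 22 (C/Y), 23 (S/R), 24 (Q/P), 25 (A/T).
p = 12/33 = 0.363636.
d = −ln(1 − 0.363636) = −ln(0.636364) = 0.4520.

0.4520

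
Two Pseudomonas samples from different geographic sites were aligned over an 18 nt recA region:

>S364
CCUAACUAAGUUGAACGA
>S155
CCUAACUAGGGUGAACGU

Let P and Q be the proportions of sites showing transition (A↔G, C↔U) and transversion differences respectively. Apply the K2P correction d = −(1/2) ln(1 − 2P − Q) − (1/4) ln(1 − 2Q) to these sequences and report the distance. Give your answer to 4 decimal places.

Mismatches occur at site 9 (A→G, transition), site 11 (U→G, transversion), site 18 (A→U, transversion).
Of the 3 differences, 1 transition and 2 transversions over 18 sites: P = 1/18 = 0.055556, Q = 2/18 = 0.111111.
d = −0.5·ln(0.777777) − 0.25·ln(0.777778) = −0.5·(-0.251315) − 0.25·(-0.251314) = 0.1885.

0.1885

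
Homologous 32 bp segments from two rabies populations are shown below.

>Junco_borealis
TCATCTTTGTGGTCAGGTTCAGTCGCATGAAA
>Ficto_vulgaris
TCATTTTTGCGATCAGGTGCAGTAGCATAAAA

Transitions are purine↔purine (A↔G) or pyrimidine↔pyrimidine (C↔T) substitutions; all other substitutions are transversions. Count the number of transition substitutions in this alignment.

4

Mismatches occur at site 5 (C↔T, transition), site 10 (T↔C, transition), site 12 (G↔A, transition), site 19 (T↔G, transversion), site 24 (C↔A, transversion), site 29 (G↔A, transition).
Of the 6 differences, 4 transitions and 2 transversions, so the answer is 4.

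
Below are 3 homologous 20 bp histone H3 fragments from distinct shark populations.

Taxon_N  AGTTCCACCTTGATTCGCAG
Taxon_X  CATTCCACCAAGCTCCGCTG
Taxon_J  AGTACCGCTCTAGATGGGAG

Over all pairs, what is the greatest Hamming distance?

Pairwise Hamming distances:
  Taxon_N vs Taxon_X: 7
  Taxon_N vs Taxon_J: 9
  Taxon_X vs Taxon_J: 14
The largest is 14, between Taxon_X and Taxon_J.

14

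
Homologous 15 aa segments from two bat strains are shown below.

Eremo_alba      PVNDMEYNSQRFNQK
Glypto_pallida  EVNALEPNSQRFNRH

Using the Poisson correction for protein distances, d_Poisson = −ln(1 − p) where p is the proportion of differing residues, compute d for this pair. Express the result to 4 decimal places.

Differing sites — 1:P/E; 4:D/A; 5:M/L; 7:Y/P; 14:Q/R; 15:K/H.
p = 6/15 = 0.400000.
d = −ln(1 − 0.400000) = −ln(0.600000) = 0.5108.

0.5108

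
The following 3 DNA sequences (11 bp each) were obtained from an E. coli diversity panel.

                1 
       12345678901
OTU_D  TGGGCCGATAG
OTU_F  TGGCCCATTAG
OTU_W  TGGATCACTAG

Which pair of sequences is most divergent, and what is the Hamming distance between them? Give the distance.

Pairwise Hamming distances:
  OTU_D vs OTU_F: 3
  OTU_D vs OTU_W: 4
  OTU_F vs OTU_W: 3
The largest is 4, between OTU_D and OTU_W.

4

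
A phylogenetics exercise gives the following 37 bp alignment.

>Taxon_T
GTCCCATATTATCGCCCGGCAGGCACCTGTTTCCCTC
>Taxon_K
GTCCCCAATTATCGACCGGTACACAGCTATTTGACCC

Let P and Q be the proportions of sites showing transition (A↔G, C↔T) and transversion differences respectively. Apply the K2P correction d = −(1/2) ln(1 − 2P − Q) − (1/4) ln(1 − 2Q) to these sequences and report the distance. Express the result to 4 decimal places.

Mismatches occur at site 6 (A→C, transversion), site 7 (T→A, transversion), site 15 (C→A, transversion), site 20 (C→T, transition), site 22 (G→C, transversion), site 23 (G→A, transition), site 26 (C→G, transversion), site 29 (G→A, transition), site 33 (C→G, transversion), site 34 (C→A, transversion), site 36 (T→C, transition).
Of the 11 differences, 4 transitions and 7 transversions over 37 sites: P = 4/37 = 0.108108, Q = 7/37 = 0.189189.
d = −0.5·ln(0.594595) − 0.25·ln(0.621622) = −0.5·(-0.519875) − 0.25·(-0.475423) = 0.3788.

0.3788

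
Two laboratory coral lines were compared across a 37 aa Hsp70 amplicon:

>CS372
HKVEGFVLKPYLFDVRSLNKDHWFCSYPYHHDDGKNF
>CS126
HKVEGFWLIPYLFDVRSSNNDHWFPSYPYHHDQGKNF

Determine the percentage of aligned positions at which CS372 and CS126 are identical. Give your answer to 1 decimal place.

Mismatches occur at site 7 (V/W), site 9 (K/I), site 18 (L/S), site 20 (K/N), site 25 (C/P), site 33 (D/Q).
31 of the 37 sites match, so the percent identity is 31/37 × 100 = 83.8%.

83.8%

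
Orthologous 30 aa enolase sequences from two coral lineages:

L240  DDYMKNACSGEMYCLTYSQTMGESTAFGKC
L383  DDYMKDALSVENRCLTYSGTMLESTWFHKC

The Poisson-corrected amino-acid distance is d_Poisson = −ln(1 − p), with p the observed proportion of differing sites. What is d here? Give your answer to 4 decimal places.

0.3567

Differing sites — 6:N/D; 8:C/L; 10:G/V; 12:M/N; 13:Y/R; 19:Q/G; 22:G/L; 26:A/W; 28:G/H.
p = 9/30 = 0.300000.
d = −ln(1 − 0.300000) = −ln(0.700000) = 0.3567.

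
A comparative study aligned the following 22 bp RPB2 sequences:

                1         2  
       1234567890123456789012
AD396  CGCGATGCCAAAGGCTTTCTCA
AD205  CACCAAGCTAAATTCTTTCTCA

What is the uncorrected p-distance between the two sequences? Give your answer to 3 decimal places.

0.273

Differing sites — 2:G/A; 4:G/C; 6:T/A; 9:C/T; 13:G/T; 14:G/T.
There are 6 differences over 22 sites, so p = 6/22 = 0.273.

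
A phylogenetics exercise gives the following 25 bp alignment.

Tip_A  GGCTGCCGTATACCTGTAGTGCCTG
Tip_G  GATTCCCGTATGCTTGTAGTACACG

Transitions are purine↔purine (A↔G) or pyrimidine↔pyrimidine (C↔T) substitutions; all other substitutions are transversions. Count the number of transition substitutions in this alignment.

6

The sequences differ at positions 2 (G/A, transition), 3 (C/T, transition), 5 (G/C, transversion), 12 (A/G, transition), 14 (C/T, transition), 21 (G/A, transition), 23 (C/A, transversion), 24 (T/C, transition).
Of the 8 differences, 6 transitions and 2 transversions, so the answer is 6.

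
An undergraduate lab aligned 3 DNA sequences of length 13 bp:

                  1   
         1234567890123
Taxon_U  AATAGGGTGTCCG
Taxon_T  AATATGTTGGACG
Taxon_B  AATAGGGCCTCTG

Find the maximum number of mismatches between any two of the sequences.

Pairwise Hamming distances:
  Taxon_U vs Taxon_T: 4
  Taxon_U vs Taxon_B: 3
  Taxon_T vs Taxon_B: 7
The largest is 7, between Taxon_T and Taxon_B.

7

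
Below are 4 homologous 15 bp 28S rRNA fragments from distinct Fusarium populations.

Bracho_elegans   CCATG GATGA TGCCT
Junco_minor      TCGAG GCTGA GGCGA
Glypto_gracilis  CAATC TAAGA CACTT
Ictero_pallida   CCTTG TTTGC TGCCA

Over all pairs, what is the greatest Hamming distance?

Pairwise Hamming distances:
  Bracho_elegans vs Junco_minor: 7
  Bracho_elegans vs Glypto_gracilis: 7
  Bracho_elegans vs Ictero_pallida: 5
  Junco_minor vs Glypto_gracilis: 12
  Junco_minor vs Ictero_pallida: 8
  Glypto_gracilis vs Ictero_pallida: 10
The largest is 12, between Junco_minor and Glypto_gracilis.

12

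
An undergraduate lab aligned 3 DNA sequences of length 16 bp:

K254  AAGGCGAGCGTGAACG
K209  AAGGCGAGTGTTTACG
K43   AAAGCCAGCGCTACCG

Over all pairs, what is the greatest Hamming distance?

6

Pairwise Hamming distances:
  K254 vs K209: 3
  K254 vs K43: 5
  K209 vs K43: 6
The largest is 6, between K209 and K43.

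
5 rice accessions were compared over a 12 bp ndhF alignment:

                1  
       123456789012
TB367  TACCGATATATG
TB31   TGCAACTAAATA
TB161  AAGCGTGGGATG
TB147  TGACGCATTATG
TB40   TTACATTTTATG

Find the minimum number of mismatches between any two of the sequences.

Pairwise Hamming distances:
  TB367 vs TB31: 6
  TB367 vs TB161: 6
  TB367 vs TB147: 5
  TB367 vs TB40: 5
  TB31 vs TB161: 10
  TB31 vs TB147: 7
  TB31 vs TB40: 7
  TB161 vs TB147: 7
  TB161 vs TB40: 7
  TB147 vs TB40: 4
The smallest is 4, between TB147 and TB40.

4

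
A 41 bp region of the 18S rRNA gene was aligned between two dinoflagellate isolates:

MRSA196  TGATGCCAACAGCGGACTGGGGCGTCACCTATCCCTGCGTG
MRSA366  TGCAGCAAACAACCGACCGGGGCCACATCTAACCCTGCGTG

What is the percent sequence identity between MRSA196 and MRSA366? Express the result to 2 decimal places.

Differing sites — 3:A/C; 4:T/A; 7:C/A; 12:G/A; 14:G/C; 18:T/C; 24:G/C; 25:T/A; 28:C/T; 32:T/A.
31 of the 41 sites match, so the percent identity is 31/41 × 100 = 75.61%.

75.61%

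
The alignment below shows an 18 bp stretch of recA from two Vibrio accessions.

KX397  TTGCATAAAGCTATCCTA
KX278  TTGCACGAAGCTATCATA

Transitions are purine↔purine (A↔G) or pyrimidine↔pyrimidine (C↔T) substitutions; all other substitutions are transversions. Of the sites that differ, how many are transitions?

Differing sites — 6:T/C (Ti); 7:A/G (Ti); 16:C/A (Tv).
Of the 3 differences, 2 transitions and 1 transversion, so the answer is 2.

2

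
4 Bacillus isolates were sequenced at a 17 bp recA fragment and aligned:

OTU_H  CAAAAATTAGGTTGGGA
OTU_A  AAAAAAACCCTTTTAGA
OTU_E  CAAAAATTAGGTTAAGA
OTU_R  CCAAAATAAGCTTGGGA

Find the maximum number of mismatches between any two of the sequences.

Pairwise Hamming distances:
  OTU_H vs OTU_A: 8
  OTU_H vs OTU_E: 2
  OTU_H vs OTU_R: 3
  OTU_A vs OTU_E: 7
  OTU_A vs OTU_R: 9
  OTU_E vs OTU_R: 5
The largest is 9, between OTU_A and OTU_R.

9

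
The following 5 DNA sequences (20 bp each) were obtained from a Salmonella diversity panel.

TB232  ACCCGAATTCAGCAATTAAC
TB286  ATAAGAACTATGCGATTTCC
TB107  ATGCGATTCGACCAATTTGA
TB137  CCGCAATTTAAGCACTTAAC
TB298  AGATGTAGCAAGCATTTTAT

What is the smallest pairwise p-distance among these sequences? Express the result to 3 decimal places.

0.300

Pairwise Hamming distances:
  TB232 vs TB286: 9
  TB232 vs TB107: 9
  TB232 vs TB137: 6
  TB232 vs TB298: 10
  TB286 vs TB107: 11
  TB286 vs TB137: 12
  TB286 vs TB298: 10
  TB107 vs TB137: 10
  TB107 vs TB298: 11
  TB137 vs TB298: 12
The smallest is 6 mismatches, between TB232 and TB137; p = 6/20 = 0.300.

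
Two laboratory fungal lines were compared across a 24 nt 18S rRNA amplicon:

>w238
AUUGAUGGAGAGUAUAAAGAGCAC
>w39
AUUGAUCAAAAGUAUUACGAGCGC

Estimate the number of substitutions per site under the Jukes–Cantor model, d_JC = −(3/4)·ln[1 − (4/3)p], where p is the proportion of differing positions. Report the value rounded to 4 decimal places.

Mismatches occur at site 7 (G↔C), site 8 (G↔A), site 10 (G↔A), site 16 (A↔U), site 18 (A↔C), site 23 (A↔G).
p = 6/24 = 0.250000.
d = −0.75 · ln(1 − (4/3)·0.250000) = −0.75 · ln(0.666667) = −0.75 · (-0.405465) = 0.3041.

0.3041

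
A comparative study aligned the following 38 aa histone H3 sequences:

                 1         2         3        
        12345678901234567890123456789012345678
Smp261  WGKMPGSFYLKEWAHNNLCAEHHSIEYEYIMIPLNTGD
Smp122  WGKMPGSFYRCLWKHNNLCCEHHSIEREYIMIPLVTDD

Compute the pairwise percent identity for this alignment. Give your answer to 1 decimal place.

78.9%

The sequences differ at positions 10 (L/R), 11 (K/C), 12 (E/L), 14 (A/K), 20 (A/C), 27 (Y/R), 35 (N/V), 37 (G/D).
30 of the 38 sites match, so the percent identity is 30/38 × 100 = 78.9%.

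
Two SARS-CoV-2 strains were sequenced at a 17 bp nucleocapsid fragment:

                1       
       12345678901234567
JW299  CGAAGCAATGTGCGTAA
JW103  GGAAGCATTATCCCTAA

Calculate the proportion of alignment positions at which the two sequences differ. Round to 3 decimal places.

0.294

The sequences differ at positions 1 (C/G), 8 (A/T), 10 (G/A), 12 (G/C), 14 (G/C).
There are 5 differences over 17 sites, so p = 5/17 = 0.294.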